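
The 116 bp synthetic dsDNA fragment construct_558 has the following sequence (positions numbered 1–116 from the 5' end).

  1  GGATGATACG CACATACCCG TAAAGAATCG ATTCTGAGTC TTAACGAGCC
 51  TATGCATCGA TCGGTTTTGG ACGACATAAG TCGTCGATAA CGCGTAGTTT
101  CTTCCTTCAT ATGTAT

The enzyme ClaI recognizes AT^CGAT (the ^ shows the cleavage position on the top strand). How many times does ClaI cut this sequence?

2

ATCGAT occurs starting at positions 27, 56.
ClaI cuts at 2 sites.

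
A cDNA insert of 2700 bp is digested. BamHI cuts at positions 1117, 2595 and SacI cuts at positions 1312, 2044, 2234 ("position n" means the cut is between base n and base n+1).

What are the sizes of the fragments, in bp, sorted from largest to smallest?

1117, 732, 361, 195, 190, 105 bp

Combined cut positions (sorted): 1117, 1312, 2044, 2234, 2595.
Linear molecule, 5 cuts → 6 fragments:
  1117 − 0 = 1117 bp
  1312 − 1117 = 195 bp
  2044 − 1312 = 732 bp
  2234 − 2044 = 190 bp
  2595 − 2234 = 361 bp
  2700 − 2595 = 105 bp
Sorted largest to smallest: 1117, 732, 361, 195, 190, 105 bp.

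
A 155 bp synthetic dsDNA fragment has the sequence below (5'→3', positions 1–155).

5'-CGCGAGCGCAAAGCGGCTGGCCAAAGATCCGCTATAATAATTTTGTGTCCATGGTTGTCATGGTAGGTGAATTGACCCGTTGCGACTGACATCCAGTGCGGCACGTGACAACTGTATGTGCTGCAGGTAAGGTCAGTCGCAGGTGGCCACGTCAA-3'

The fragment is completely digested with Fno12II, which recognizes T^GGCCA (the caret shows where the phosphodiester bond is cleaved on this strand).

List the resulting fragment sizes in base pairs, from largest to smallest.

Fno12II sites (TGGCCA) start at positions 18, 144.
Fno12II cuts after the first base of each site, so after positions 18, 144.
Linear molecule, 2 cuts → 3 fragments:
  1–18 → 18 bp
  19–144 → 126 bp
  145–155 → 11 bp
Sorted largest to smallest: 126, 18, 11 bp.

126, 18, 11 bp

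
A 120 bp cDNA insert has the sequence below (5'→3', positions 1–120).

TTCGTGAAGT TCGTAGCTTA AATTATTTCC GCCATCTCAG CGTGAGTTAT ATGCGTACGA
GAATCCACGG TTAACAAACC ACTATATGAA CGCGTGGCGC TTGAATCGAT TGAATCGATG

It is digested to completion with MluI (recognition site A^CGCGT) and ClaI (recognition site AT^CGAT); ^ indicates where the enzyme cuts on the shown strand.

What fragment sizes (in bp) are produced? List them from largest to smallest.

The MluI site (ACGCGT) starts at position 90.
MluI cuts after the first base of each site, so after position 90.
ClaI sites (ATCGAT) start at positions 105, 114.
ClaI cuts after base 2 of each site, so after positions 106, 115.
Combined cut positions: 90, 106, 115.
Linear molecule, 3 cuts → 4 fragments:
  1–90 → 90 bp
  91–106 → 16 bp
  107–115 → 9 bp
  116–120 → 5 bp
Sorted largest to smallest: 90, 16, 9, 5 bp.

90, 16, 9, 5 bp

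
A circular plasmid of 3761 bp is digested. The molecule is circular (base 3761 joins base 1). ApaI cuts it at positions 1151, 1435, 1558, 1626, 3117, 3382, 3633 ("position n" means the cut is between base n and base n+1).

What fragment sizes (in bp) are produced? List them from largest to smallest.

1491, 1279, 284, 265, 251, 123, 68 bp

Circular molecule, 7 cuts → 7 fragments:
  1435 − 1151 = 284 bp
  1558 − 1435 = 123 bp
  1626 − 1558 = 68 bp
  3117 − 1626 = 1491 bp
  3382 − 3117 = 265 bp
  3633 − 3382 = 251 bp
  wrap: 3761 − 3633 + 1151 = 1279 bp
Sorted largest to smallest: 1491, 1279, 284, 265, 251, 123, 68 bp.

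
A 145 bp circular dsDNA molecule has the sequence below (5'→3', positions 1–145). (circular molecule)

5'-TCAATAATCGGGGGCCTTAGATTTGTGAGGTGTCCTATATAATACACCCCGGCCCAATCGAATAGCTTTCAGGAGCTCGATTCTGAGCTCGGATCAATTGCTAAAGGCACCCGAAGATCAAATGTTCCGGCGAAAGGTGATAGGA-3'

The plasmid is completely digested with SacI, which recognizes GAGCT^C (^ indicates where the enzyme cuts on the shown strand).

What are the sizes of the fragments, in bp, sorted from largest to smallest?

133, 12 bp

SacI sites (GAGCTC) start at positions 73, 85.
SacI cuts after base 5 of each site (before the last base), so after positions 77, 89.
Circular molecule, 2 cuts → 2 fragments:
  78–89 → 12 bp
  90–145 then 1–77 → 56 + 77 = 133 bp
Sorted largest to smallest: 133, 12 bp.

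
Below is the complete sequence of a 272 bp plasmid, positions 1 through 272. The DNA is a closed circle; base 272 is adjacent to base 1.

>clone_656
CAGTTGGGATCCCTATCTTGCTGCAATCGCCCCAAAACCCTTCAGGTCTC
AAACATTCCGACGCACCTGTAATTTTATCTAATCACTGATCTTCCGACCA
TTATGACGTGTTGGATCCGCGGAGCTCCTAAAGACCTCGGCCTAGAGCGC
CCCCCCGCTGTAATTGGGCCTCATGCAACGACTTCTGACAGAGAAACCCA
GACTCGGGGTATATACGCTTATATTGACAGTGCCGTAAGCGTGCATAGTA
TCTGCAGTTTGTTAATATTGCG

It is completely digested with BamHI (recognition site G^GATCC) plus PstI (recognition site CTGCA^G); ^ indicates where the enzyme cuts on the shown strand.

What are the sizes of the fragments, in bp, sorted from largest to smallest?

143, 106, 23 bp

BamHI sites (GGATCC) start at positions 7, 113.
BamHI cuts after the first base of each site, so after positions 7, 113.
The PstI site (CTGCAG) starts at position 252.
PstI cuts after base 5 of each site (before the last base), so after position 256.
Combined cut positions: 7, 113, 256.
Circular molecule, 3 cuts → 3 fragments:
  8–113 → 106 bp
  114–256 → 143 bp
  257–272 then 1–7 → 16 + 7 = 23 bp
Sorted largest to smallest: 143, 106, 23 bp.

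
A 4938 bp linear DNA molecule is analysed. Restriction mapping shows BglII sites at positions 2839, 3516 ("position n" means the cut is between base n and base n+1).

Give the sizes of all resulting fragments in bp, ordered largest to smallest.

Linear molecule, 2 cuts → 3 fragments:
  2839 − 0 = 2839 bp
  3516 − 2839 = 677 bp
  4938 − 3516 = 1422 bp
Sorted largest to smallest: 2839, 1422, 677 bp.

2839, 1422, 677 bp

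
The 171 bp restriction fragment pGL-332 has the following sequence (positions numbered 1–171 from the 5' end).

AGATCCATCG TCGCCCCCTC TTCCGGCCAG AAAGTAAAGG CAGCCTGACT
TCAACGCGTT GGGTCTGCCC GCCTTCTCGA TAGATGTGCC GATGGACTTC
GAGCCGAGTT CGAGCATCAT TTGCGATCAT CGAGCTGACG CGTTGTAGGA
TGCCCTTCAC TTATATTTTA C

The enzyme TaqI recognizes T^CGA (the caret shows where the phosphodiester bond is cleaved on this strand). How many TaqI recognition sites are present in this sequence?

4

TCGA occurs starting at positions 77, 99, 110, 130.
TaqI cuts at 4 sites.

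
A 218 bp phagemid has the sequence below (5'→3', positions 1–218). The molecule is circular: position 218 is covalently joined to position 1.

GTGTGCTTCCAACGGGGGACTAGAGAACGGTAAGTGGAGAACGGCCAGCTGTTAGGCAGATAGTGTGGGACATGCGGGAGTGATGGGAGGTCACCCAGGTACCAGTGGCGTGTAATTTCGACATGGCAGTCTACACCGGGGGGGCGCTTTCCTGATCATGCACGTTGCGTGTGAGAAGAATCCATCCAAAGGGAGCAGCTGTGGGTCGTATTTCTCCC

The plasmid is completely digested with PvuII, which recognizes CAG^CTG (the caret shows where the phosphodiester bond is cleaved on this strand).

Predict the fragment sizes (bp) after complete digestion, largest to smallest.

150, 68 bp

PvuII sites (CAGCTG) start at positions 46, 196.
PvuII cuts after base 3 of each site, so after positions 48, 198.
Circular molecule, 2 cuts → 2 fragments:
  49–198 → 150 bp
  199–218 then 1–48 → 20 + 48 = 68 bp
Sorted largest to smallest: 150, 68 bp.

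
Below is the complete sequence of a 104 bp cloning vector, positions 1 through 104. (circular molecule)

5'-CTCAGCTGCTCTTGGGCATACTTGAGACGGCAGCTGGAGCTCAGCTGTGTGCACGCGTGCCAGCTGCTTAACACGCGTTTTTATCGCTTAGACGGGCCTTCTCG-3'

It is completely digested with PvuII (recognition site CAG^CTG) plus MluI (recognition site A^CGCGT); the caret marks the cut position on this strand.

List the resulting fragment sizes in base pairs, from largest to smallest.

PvuII sites (CAGCTG) start at positions 3, 31, 42, 61.
PvuII cuts after base 3 of each site, so after positions 5, 33, 44, 63.
MluI sites (ACGCGT) start at positions 53, 73.
MluI cuts after the first base of each site, so after positions 53, 73.
Combined cut positions: 5, 33, 44, 53, 63, 73.
Circular molecule, 6 cuts → 6 fragments:
  6–33 → 28 bp
  34–44 → 11 bp
  45–53 → 9 bp
  54–63 → 10 bp
  64–73 → 10 bp
  74–104 then 1–5 → 31 + 5 = 36 bp
Sorted largest to smallest: 36, 28, 11, 10, 10, 9 bp.

36, 28, 11, 10, 10, 9 bp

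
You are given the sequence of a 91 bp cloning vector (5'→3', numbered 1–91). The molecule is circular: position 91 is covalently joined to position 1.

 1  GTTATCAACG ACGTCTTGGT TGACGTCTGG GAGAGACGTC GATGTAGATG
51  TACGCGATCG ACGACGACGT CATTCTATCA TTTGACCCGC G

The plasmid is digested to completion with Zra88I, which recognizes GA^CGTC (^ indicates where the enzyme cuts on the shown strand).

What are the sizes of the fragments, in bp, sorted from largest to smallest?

35, 31, 13, 12 bp

Zra88I sites (GACGTC) start at positions 10, 22, 35, 66.
Zra88I cuts after base 2 of each site, so after positions 11, 23, 36, 67.
Circular molecule, 4 cuts → 4 fragments:
  12–23 → 12 bp
  24–36 → 13 bp
  37–67 → 31 bp
  68–91 then 1–11 → 24 + 11 = 35 bp
Sorted largest to smallest: 35, 31, 13, 12 bp.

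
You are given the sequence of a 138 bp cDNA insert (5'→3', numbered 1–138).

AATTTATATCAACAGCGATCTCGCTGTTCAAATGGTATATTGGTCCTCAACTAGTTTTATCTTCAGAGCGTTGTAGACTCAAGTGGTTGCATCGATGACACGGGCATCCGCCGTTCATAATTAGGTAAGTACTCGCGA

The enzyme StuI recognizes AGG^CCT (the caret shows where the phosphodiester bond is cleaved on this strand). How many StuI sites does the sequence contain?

No occurrence of AGGCCT is present in the sequence.
StuI does not cut: 0 sites.

0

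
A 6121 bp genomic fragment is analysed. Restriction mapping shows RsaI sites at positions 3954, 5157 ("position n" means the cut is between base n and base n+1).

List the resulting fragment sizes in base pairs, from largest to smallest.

Linear molecule, 2 cuts → 3 fragments:
  3954 − 0 = 3954 bp
  5157 − 3954 = 1203 bp
  6121 − 5157 = 964 bp
Sorted largest to smallest: 3954, 1203, 964 bp.

3954, 1203, 964 bp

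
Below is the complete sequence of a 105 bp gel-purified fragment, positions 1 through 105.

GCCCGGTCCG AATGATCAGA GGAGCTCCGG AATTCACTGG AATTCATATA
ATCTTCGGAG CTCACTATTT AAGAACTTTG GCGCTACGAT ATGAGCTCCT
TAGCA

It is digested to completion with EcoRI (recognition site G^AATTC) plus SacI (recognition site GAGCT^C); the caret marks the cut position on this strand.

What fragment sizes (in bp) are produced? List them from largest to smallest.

35, 26, 22, 10, 8, 4 bp

EcoRI sites (GAATTC) start at positions 30, 40.
EcoRI cuts after the first base of each site, so after positions 30, 40.
SacI sites (GAGCTC) start at positions 22, 58, 93.
SacI cuts after base 5 of each site (before the last base), so after positions 26, 62, 97.
Combined cut positions: 26, 30, 40, 62, 97.
Linear molecule, 5 cuts → 6 fragments:
  1–26 → 26 bp
  27–30 → 4 bp
  31–40 → 10 bp
  41–62 → 22 bp
  63–97 → 35 bp
  98–105 → 8 bp
Sorted largest to smallest: 35, 26, 22, 10, 8, 4 bp.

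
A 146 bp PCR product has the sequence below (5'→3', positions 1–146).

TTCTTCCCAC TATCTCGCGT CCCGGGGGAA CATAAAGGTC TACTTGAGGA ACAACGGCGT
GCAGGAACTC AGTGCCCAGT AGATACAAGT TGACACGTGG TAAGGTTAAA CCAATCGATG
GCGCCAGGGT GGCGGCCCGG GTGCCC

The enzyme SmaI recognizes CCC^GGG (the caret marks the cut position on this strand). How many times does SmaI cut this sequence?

CCCGGG occurs starting at positions 21, 136.
SmaI cuts at 2 sites.

2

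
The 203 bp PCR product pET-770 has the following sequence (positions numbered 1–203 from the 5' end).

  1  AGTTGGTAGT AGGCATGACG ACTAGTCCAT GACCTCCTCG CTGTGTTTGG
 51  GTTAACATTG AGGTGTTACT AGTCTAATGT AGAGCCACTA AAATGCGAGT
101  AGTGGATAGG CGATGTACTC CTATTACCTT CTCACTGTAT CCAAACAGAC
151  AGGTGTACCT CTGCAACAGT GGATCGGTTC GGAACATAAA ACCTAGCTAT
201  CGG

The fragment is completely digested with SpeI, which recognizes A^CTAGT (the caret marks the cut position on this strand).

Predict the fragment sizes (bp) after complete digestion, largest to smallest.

135, 47, 21 bp

SpeI sites (ACTAGT) start at positions 21, 68.
SpeI cuts after the first base of each site, so after positions 21, 68.
Linear molecule, 2 cuts → 3 fragments:
  1–21 → 21 bp
  22–68 → 47 bp
  69–203 → 135 bp
Sorted largest to smallest: 135, 47, 21 bp.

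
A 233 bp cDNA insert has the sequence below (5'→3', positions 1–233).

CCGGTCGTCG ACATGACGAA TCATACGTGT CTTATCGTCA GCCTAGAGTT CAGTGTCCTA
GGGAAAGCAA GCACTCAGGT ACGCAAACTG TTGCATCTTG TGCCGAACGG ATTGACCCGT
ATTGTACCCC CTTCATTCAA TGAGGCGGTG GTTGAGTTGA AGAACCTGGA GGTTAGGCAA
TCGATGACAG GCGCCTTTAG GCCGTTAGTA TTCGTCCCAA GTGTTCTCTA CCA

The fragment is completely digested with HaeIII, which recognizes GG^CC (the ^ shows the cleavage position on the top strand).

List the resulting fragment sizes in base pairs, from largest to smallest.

201, 32 bp

The HaeIII site (GGCC) starts at position 200.
HaeIII cuts after base 2 of each site, so after position 201.
Linear molecule, 1 cut → 2 fragments:
  1–201 → 201 bp
  202–233 → 32 bp
Sorted largest to smallest: 201, 32 bp.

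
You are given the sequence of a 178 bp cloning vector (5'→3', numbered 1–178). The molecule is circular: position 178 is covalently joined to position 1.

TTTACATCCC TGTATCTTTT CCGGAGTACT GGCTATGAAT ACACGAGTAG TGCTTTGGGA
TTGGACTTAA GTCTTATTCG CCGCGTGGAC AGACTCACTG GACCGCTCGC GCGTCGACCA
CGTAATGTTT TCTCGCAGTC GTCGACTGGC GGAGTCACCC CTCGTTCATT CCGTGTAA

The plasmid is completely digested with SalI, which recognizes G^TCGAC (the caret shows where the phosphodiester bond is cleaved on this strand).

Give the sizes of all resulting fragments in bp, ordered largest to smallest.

SalI sites (GTCGAC) start at positions 113, 141.
SalI cuts after the first base of each site, so after positions 113, 141.
Circular molecule, 2 cuts → 2 fragments:
  114–141 → 28 bp
  142–178 then 1–113 → 37 + 113 = 150 bp
Sorted largest to smallest: 150, 28 bp.

150, 28 bp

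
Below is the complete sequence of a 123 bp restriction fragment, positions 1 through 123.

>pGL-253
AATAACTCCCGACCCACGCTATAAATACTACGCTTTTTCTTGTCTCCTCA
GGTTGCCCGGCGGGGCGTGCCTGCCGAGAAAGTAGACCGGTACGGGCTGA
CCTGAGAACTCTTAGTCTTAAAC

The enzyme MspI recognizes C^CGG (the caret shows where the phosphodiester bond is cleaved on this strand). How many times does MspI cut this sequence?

CCGG occurs starting at positions 57, 87.
MspI cuts at 2 sites.

2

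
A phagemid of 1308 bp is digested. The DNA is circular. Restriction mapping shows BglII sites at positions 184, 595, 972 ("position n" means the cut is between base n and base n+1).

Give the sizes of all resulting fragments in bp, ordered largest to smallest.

520, 411, 377 bp

Circular molecule, 3 cuts → 3 fragments:
  595 − 184 = 411 bp
  972 − 595 = 377 bp
  wrap: 1308 − 972 + 184 = 520 bp
Sorted largest to smallest: 520, 411, 377 bp.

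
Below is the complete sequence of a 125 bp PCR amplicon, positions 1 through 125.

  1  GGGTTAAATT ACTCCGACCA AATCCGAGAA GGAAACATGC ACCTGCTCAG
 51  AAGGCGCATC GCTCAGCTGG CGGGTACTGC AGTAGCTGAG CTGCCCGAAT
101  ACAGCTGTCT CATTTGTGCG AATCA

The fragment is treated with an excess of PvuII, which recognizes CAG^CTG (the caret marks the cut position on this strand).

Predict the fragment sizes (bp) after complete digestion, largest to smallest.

PvuII sites (CAGCTG) start at positions 64, 102.
PvuII cuts after base 3 of each site, so after positions 66, 104.
Linear molecule, 2 cuts → 3 fragments:
  1–66 → 66 bp
  67–104 → 38 bp
  105–125 → 21 bp
Sorted largest to smallest: 66, 38, 21 bp.

66, 38, 21 bp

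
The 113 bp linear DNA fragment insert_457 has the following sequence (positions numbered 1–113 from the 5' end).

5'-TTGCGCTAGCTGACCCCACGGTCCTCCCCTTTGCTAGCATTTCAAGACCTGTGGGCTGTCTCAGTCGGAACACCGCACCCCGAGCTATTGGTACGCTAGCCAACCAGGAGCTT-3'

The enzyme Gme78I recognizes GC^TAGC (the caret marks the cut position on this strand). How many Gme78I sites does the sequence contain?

GCTAGC occurs starting at positions 5, 33, 95.
Gme78I cuts at 3 sites.

3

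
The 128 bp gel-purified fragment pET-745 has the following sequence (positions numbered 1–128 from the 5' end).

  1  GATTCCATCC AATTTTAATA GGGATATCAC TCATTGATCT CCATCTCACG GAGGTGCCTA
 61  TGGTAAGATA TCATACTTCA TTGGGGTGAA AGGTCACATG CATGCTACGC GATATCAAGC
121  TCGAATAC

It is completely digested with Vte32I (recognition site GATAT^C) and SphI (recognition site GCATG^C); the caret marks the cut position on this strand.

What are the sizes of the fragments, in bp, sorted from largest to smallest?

44, 33, 27, 13, 11 bp

Vte32I sites (GATATC) start at positions 23, 67, 111.
Vte32I cuts after base 5 of each site (before the last base), so after positions 27, 71, 115.
The SphI site (GCATGC) starts at position 100.
SphI cuts after base 5 of each site (before the last base), so after position 104.
Combined cut positions: 27, 71, 104, 115.
Linear molecule, 4 cuts → 5 fragments:
  1–27 → 27 bp
  28–71 → 44 bp
  72–104 → 33 bp
  105–115 → 11 bp
  116–128 → 13 bp
Sorted largest to smallest: 44, 33, 27, 13, 11 bp.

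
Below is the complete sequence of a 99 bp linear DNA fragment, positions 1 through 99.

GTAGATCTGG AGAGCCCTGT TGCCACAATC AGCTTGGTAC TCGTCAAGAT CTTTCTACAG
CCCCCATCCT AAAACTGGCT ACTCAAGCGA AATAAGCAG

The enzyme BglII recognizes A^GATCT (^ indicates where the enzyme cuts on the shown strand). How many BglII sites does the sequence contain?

AGATCT occurs starting at positions 3, 47.
BglII cuts at 2 sites.

2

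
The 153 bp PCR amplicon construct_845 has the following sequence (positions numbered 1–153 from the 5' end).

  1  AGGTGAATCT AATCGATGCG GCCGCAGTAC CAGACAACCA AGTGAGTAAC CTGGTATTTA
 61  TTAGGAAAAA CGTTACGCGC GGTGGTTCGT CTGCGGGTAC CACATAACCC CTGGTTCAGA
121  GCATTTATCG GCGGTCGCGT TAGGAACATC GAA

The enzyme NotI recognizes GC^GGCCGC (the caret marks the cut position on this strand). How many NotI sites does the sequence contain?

GCGGCCGC occurs starting at position 18.
NotI cuts at 1 site.

1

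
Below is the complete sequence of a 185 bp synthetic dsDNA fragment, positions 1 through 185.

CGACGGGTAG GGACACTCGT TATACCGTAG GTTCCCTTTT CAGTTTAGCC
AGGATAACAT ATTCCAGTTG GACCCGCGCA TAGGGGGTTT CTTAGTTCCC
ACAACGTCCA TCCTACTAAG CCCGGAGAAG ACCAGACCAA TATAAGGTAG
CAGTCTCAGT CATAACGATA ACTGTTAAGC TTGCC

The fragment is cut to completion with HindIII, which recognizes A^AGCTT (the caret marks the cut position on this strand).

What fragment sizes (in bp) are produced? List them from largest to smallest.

The HindIII site (AAGCTT) starts at position 177.
HindIII cuts after the first base of each site, so after position 177.
Linear molecule, 1 cut → 2 fragments:
  1–177 → 177 bp
  178–185 → 8 bp
Sorted largest to smallest: 177, 8 bp.

177, 8 bp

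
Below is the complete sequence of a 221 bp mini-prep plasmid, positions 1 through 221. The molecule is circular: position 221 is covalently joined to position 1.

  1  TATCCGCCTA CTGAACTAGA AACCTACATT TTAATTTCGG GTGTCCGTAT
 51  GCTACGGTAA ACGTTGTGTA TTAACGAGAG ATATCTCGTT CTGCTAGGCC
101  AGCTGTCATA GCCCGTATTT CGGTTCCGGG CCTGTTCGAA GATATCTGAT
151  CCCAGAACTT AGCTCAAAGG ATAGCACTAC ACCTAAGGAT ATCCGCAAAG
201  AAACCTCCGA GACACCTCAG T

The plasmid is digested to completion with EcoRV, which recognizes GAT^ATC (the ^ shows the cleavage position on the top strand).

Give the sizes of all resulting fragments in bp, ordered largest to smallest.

113, 61, 47 bp

EcoRV sites (GATATC) start at positions 80, 141, 188.
EcoRV cuts after base 3 of each site, so after positions 82, 143, 190.
Circular molecule, 3 cuts → 3 fragments:
  83–143 → 61 bp
  144–190 → 47 bp
  191–221 then 1–82 → 31 + 82 = 113 bp
Sorted largest to smallest: 113, 61, 47 bp.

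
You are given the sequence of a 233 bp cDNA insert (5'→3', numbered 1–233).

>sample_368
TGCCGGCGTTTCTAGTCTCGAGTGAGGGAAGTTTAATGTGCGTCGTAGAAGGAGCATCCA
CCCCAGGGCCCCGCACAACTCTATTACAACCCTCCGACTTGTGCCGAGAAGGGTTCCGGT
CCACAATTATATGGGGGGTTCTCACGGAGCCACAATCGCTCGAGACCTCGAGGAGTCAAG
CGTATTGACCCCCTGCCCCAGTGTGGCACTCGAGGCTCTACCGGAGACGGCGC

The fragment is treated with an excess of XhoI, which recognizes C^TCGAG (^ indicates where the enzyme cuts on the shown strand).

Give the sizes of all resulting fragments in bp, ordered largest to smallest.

XhoI sites (CTCGAG) start at positions 17, 159, 167, 209.
XhoI cuts after the first base of each site, so after positions 17, 159, 167, 209.
Linear molecule, 4 cuts → 5 fragments:
  1–17 → 17 bp
  18–159 → 142 bp
  160–167 → 8 bp
  168–209 → 42 bp
  210–233 → 24 bp
Sorted largest to smallest: 142, 42, 24, 17, 8 bp.

142, 42, 24, 17, 8 bp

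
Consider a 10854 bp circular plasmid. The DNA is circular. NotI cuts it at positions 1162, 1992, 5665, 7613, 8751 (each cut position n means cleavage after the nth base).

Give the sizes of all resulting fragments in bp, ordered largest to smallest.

3673, 3265, 1948, 1138, 830 bp

Circular molecule, 5 cuts → 5 fragments:
  1992 − 1162 = 830 bp
  5665 − 1992 = 3673 bp
  7613 − 5665 = 1948 bp
  8751 − 7613 = 1138 bp
  wrap: 10854 − 8751 + 1162 = 3265 bp
Sorted largest to smallest: 3673, 3265, 1948, 1138, 830 bp.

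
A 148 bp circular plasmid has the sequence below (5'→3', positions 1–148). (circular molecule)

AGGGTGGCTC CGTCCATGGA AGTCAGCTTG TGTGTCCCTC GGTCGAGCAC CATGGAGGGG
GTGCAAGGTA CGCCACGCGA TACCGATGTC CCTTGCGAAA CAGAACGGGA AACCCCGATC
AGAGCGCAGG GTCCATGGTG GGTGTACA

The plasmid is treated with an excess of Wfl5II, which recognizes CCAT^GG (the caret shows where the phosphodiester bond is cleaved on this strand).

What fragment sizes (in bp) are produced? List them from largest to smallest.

83, 36, 29 bp

Wfl5II sites (CCATGG) start at positions 14, 50, 133.
Wfl5II cuts after base 4 of each site, so after positions 17, 53, 136.
Circular molecule, 3 cuts → 3 fragments:
  18–53 → 36 bp
  54–136 → 83 bp
  137–148 then 1–17 → 12 + 17 = 29 bp
Sorted largest to smallest: 83, 36, 29 bp.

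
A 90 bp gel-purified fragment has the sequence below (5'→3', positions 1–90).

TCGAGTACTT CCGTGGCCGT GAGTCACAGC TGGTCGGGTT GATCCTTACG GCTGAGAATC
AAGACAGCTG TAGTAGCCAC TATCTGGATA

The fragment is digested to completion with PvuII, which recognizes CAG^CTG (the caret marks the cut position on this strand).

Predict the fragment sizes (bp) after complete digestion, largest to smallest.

PvuII sites (CAGCTG) start at positions 27, 65.
PvuII cuts after base 3 of each site, so after positions 29, 67.
Linear molecule, 2 cuts → 3 fragments:
  1–29 → 29 bp
  30–67 → 38 bp
  68–90 → 23 bp
Sorted largest to smallest: 38, 29, 23 bp.

38, 29, 23 bp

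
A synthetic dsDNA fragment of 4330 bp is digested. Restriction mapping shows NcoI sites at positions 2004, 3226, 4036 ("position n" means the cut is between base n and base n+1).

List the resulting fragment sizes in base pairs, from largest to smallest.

Linear molecule, 3 cuts → 4 fragments:
  2004 − 0 = 2004 bp
  3226 − 2004 = 1222 bp
  4036 − 3226 = 810 bp
  4330 − 4036 = 294 bp
Sorted largest to smallest: 2004, 1222, 810, 294 bp.

2004, 1222, 810, 294 bp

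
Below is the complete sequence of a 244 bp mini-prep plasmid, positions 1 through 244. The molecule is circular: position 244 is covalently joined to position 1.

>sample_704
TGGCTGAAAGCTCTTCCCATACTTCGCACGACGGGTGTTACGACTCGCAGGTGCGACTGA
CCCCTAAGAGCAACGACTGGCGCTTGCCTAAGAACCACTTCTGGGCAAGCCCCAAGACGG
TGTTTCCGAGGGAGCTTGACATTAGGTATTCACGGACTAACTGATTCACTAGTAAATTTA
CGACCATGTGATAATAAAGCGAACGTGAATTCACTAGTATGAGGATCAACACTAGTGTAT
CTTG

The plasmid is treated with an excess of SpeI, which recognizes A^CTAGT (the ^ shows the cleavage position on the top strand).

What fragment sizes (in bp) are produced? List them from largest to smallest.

SpeI sites (ACTAGT) start at positions 168, 213, 231.
SpeI cuts after the first base of each site, so after positions 168, 213, 231.
Circular molecule, 3 cuts → 3 fragments:
  169–213 → 45 bp
  214–231 → 18 bp
  232–244 then 1–168 → 13 + 168 = 181 bp
Sorted largest to smallest: 181, 45, 18 bp.

181, 45, 18 bp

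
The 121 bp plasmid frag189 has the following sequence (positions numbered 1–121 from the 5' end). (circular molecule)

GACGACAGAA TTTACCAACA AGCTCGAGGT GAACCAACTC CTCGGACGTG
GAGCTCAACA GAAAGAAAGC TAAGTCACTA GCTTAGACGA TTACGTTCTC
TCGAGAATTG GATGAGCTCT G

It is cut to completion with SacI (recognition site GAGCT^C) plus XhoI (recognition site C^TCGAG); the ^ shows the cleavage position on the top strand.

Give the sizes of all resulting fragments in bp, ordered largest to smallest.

45, 32, 26, 18 bp

SacI sites (GAGCTC) start at positions 51, 114.
SacI cuts after base 5 of each site (before the last base), so after positions 55, 118.
XhoI sites (CTCGAG) start at positions 23, 100.
XhoI cuts after the first base of each site, so after positions 23, 100.
Combined cut positions: 23, 55, 100, 118.
Circular molecule, 4 cuts → 4 fragments:
  24–55 → 32 bp
  56–100 → 45 bp
  101–118 → 18 bp
  119–121 then 1–23 → 3 + 23 = 26 bp
Sorted largest to smallest: 45, 32, 26, 18 bp.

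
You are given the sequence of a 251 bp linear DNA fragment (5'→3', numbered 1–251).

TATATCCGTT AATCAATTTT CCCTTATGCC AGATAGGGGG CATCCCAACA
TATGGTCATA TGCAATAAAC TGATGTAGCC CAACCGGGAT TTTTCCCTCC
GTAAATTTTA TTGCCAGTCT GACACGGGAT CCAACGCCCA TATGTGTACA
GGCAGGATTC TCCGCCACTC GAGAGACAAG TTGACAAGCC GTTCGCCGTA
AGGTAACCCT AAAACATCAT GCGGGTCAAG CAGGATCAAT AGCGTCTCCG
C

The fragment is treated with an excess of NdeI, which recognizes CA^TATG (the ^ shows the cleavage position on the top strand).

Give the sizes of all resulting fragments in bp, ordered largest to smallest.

111, 82, 50, 8 bp

NdeI sites (CATATG) start at positions 49, 57, 139.
NdeI cuts after base 2 of each site, so after positions 50, 58, 140.
Linear molecule, 3 cuts → 4 fragments:
  1–50 → 50 bp
  51–58 → 8 bp
  59–140 → 82 bp
  141–251 → 111 bp
Sorted largest to smallest: 111, 82, 50, 8 bp.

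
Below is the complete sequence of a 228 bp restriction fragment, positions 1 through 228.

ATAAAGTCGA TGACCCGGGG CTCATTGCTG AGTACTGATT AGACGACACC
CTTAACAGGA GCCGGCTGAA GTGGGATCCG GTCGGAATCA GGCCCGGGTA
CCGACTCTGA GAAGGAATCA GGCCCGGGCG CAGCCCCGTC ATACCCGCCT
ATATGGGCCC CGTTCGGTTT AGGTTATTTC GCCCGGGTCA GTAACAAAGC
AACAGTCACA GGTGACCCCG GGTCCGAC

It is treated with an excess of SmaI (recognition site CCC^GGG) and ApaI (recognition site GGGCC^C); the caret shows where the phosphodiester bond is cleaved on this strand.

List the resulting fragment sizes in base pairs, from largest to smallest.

79, 35, 34, 30, 25, 16, 9 bp

SmaI sites (CCCGGG) start at positions 14, 93, 123, 182, 217.
SmaI cuts after base 3 of each site, so after positions 16, 95, 125, 184, 219.
The ApaI site (GGGCCC) starts at position 155.
ApaI cuts after base 5 of each site (before the last base), so after position 159.
Combined cut positions: 16, 95, 125, 159, 184, 219.
Linear molecule, 6 cuts → 7 fragments:
  1–16 → 16 bp
  17–95 → 79 bp
  96–125 → 30 bp
  126–159 → 34 bp
  160–184 → 25 bp
  185–219 → 35 bp
  220–228 → 9 bp
Sorted largest to smallest: 79, 35, 34, 30, 25, 16, 9 bp.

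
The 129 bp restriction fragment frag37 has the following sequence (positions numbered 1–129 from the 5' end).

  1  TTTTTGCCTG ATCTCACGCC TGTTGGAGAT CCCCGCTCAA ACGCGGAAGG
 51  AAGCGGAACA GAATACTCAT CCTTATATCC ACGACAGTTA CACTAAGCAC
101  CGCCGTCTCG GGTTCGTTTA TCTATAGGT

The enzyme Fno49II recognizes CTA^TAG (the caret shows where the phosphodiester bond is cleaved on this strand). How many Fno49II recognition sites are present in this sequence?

1

CTATAG occurs starting at position 122.
Fno49II cuts at 1 site.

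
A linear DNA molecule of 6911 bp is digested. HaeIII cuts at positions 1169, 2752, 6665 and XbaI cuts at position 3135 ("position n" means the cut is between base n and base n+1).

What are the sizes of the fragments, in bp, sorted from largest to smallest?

Combined cut positions (sorted): 1169, 2752, 3135, 6665.
Linear molecule, 4 cuts → 5 fragments:
  1169 − 0 = 1169 bp
  2752 − 1169 = 1583 bp
  3135 − 2752 = 383 bp
  6665 − 3135 = 3530 bp
  6911 − 6665 = 246 bp
Sorted largest to smallest: 3530, 1583, 1169, 383, 246 bp.

3530, 1583, 1169, 383, 246 bp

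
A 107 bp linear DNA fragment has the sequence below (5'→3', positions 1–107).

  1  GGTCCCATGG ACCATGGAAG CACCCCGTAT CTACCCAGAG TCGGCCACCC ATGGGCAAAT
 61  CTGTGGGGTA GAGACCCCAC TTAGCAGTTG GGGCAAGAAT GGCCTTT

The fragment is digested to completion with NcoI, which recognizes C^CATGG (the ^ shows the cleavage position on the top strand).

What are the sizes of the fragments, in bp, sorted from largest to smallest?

58, 37, 7, 5 bp

NcoI sites (CCATGG) start at positions 5, 12, 49.
NcoI cuts after the first base of each site, so after positions 5, 12, 49.
Linear molecule, 3 cuts → 4 fragments:
  1–5 → 5 bp
  6–12 → 7 bp
  13–49 → 37 bp
  50–107 → 58 bp
Sorted largest to smallest: 58, 37, 7, 5 bp.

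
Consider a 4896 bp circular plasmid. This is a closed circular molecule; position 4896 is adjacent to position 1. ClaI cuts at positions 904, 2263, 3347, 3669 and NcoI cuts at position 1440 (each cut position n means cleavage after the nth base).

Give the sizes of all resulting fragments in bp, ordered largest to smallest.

Combined cut positions (sorted): 904, 1440, 2263, 3347, 3669.
Circular molecule, 5 cuts → 5 fragments:
  1440 − 904 = 536 bp
  2263 − 1440 = 823 bp
  3347 − 2263 = 1084 bp
  3669 − 3347 = 322 bp
  wrap: 4896 − 3669 + 904 = 2131 bp
Sorted largest to smallest: 2131, 1084, 823, 536, 322 bp.

2131, 1084, 823, 536, 322 bp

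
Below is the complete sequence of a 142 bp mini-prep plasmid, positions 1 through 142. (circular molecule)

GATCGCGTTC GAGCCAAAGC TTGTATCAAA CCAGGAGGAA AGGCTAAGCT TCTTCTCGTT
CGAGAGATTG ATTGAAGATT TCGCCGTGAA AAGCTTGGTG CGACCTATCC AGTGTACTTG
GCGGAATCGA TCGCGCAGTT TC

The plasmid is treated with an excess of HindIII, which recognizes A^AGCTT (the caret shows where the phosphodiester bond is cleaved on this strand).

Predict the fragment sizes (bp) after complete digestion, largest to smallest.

68, 45, 29 bp

HindIII sites (AAGCTT) start at positions 17, 46, 91.
HindIII cuts after the first base of each site, so after positions 17, 46, 91.
Circular molecule, 3 cuts → 3 fragments:
  18–46 → 29 bp
  47–91 → 45 bp
  92–142 then 1–17 → 51 + 17 = 68 bp
Sorted largest to smallest: 68, 45, 29 bp.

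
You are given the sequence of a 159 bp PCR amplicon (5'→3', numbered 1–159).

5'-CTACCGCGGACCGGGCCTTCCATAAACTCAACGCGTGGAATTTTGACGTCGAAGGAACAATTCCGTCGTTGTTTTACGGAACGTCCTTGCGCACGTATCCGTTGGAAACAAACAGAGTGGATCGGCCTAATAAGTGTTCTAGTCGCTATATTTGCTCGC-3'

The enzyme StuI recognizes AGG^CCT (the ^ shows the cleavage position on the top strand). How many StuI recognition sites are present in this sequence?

No occurrence of AGGCCT is present in the sequence.
StuI does not cut: 0 sites.

0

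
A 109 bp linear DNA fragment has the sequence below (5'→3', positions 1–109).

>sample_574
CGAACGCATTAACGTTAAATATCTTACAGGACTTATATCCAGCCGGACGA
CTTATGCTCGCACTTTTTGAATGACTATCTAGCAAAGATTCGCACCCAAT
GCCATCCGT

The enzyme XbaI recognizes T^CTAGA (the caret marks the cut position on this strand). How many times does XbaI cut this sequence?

No occurrence of TCTAGA is present in the sequence.
XbaI does not cut: 0 sites.

0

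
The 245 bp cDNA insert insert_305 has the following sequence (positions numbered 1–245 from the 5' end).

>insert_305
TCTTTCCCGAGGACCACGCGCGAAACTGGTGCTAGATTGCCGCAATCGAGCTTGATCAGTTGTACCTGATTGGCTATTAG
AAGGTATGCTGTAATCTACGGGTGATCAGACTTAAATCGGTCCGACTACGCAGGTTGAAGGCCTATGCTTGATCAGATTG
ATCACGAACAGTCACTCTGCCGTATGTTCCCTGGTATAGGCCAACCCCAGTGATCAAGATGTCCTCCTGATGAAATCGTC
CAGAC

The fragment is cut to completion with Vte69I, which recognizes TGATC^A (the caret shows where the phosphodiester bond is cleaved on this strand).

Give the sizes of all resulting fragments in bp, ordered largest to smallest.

Vte69I sites (TGATCA) start at positions 53, 103, 150, 159, 211.
Vte69I cuts after base 5 of each site (before the last base), so after positions 57, 107, 154, 163, 215.
Linear molecule, 5 cuts → 6 fragments:
  1–57 → 57 bp
  58–107 → 50 bp
  108–154 → 47 bp
  155–163 → 9 bp
  164–215 → 52 bp
  216–245 → 30 bp
Sorted largest to smallest: 57, 52, 50, 47, 30, 9 bp.

57, 52, 50, 47, 30, 9 bp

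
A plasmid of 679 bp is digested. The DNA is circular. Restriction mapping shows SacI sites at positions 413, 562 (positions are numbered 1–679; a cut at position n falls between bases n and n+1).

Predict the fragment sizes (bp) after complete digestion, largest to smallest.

530, 149 bp

Circular molecule, 2 cuts → 2 fragments:
  562 − 413 = 149 bp
  wrap: 679 − 562 + 413 = 530 bp
Sorted largest to smallest: 530, 149 bp.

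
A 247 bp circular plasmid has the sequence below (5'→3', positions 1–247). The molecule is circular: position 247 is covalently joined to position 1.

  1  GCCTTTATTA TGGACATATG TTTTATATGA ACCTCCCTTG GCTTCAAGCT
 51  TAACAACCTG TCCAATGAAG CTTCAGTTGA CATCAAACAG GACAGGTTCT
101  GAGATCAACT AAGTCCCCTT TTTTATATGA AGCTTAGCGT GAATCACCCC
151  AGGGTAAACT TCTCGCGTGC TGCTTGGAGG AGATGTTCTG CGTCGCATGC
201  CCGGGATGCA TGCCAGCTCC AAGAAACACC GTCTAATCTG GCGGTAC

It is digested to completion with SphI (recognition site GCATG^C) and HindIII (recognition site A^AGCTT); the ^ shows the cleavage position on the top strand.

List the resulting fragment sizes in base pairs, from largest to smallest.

81, 69, 62, 22, 13 bp

SphI sites (GCATGC) start at positions 195, 208.
SphI cuts after base 5 of each site (before the last base), so after positions 199, 212.
HindIII sites (AAGCTT) start at positions 46, 68, 130.
HindIII cuts after the first base of each site, so after positions 46, 68, 130.
Combined cut positions: 46, 68, 130, 199, 212.
Circular molecule, 5 cuts → 5 fragments:
  47–68 → 22 bp
  69–130 → 62 bp
  131–199 → 69 bp
  200–212 → 13 bp
  213–247 then 1–46 → 35 + 46 = 81 bp
Sorted largest to smallest: 81, 69, 62, 22, 13 bp.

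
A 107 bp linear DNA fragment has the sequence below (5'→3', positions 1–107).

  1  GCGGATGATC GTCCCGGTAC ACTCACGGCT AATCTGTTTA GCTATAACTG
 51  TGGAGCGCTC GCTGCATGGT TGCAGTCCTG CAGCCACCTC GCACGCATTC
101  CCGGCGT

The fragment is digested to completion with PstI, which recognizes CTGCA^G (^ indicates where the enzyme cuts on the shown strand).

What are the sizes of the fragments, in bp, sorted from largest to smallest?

82, 25 bp

The PstI site (CTGCAG) starts at position 78.
PstI cuts after base 5 of each site (before the last base), so after position 82.
Linear molecule, 1 cut → 2 fragments:
  1–82 → 82 bp
  83–107 → 25 bp
Sorted largest to smallest: 82, 25 bp.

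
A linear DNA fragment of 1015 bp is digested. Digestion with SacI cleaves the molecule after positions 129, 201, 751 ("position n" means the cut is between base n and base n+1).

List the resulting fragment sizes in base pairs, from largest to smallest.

Linear molecule, 3 cuts → 4 fragments:
  129 − 0 = 129 bp
  201 − 129 = 72 bp
  751 − 201 = 550 bp
  1015 − 751 = 264 bp
Sorted largest to smallest: 550, 264, 129, 72 bp.

550, 264, 129, 72 bp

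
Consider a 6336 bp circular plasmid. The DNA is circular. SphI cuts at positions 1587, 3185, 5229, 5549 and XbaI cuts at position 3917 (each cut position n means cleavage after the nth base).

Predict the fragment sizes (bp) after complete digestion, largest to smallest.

2374, 1598, 1312, 732, 320 bp

Combined cut positions (sorted): 1587, 3185, 3917, 5229, 5549.
Circular molecule, 5 cuts → 5 fragments:
  3185 − 1587 = 1598 bp
  3917 − 3185 = 732 bp
  5229 − 3917 = 1312 bp
  5549 − 5229 = 320 bp
  wrap: 6336 − 5549 + 1587 = 2374 bp
Sorted largest to smallest: 2374, 1598, 1312, 732, 320 bp.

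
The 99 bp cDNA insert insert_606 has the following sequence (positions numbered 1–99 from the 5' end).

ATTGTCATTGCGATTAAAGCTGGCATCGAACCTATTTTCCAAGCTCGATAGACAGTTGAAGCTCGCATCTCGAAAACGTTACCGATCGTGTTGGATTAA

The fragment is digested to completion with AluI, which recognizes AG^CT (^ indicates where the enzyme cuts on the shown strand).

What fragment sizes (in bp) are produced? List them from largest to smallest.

38, 24, 19, 18 bp

AluI sites (AGCT) start at positions 18, 42, 60.
AluI cuts after base 2 of each site, so after positions 19, 43, 61.
Linear molecule, 3 cuts → 4 fragments:
  1–19 → 19 bp
  20–43 → 24 bp
  44–61 → 18 bp
  62–99 → 38 bp
Sorted largest to smallest: 38, 24, 19, 18 bp.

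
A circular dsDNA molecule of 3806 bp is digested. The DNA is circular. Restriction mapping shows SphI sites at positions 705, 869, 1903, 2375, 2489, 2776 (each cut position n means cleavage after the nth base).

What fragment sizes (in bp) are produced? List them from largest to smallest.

1735, 1034, 472, 287, 164, 114 bp

Circular molecule, 6 cuts → 6 fragments:
  869 − 705 = 164 bp
  1903 − 869 = 1034 bp
  2375 − 1903 = 472 bp
  2489 − 2375 = 114 bp
  2776 − 2489 = 287 bp
  wrap: 3806 − 2776 + 705 = 1735 bp
Sorted largest to smallest: 1735, 1034, 472, 287, 164, 114 bp.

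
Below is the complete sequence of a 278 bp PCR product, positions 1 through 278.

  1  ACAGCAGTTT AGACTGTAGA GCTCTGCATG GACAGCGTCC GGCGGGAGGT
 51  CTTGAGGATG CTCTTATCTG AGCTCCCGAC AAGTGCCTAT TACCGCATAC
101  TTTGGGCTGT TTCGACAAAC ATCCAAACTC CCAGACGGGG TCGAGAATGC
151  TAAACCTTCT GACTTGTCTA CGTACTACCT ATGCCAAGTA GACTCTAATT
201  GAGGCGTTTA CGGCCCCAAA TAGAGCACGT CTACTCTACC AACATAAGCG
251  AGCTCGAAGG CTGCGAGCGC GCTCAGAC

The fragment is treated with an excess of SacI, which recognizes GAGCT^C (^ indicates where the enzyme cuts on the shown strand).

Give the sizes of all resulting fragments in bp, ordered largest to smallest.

180, 51, 24, 23 bp

SacI sites (GAGCTC) start at positions 19, 70, 250.
SacI cuts after base 5 of each site (before the last base), so after positions 23, 74, 254.
Linear molecule, 3 cuts → 4 fragments:
  1–23 → 23 bp
  24–74 → 51 bp
  75–254 → 180 bp
  255–278 → 24 bp
Sorted largest to smallest: 180, 51, 24, 23 bp.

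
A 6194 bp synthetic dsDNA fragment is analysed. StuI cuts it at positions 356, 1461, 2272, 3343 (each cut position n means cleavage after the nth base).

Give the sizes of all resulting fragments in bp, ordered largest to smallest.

Linear molecule, 4 cuts → 5 fragments:
  356 − 0 = 356 bp
  1461 − 356 = 1105 bp
  2272 − 1461 = 811 bp
  3343 − 2272 = 1071 bp
  6194 − 3343 = 2851 bp
Sorted largest to smallest: 2851, 1105, 1071, 811, 356 bp.

2851, 1105, 1071, 811, 356 bp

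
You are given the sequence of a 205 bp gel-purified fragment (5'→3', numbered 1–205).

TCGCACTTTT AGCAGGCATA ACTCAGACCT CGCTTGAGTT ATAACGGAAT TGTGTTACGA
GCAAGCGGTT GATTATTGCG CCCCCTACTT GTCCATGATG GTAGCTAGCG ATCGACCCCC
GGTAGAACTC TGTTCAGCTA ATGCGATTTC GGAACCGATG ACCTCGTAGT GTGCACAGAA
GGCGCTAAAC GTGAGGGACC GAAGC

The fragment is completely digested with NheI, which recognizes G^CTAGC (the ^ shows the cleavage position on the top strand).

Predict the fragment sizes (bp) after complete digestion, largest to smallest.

104, 101 bp

The NheI site (GCTAGC) starts at position 104.
NheI cuts after the first base of each site, so after position 104.
Linear molecule, 1 cut → 2 fragments:
  1–104 → 104 bp
  105–205 → 101 bp
Sorted largest to smallest: 104, 101 bp.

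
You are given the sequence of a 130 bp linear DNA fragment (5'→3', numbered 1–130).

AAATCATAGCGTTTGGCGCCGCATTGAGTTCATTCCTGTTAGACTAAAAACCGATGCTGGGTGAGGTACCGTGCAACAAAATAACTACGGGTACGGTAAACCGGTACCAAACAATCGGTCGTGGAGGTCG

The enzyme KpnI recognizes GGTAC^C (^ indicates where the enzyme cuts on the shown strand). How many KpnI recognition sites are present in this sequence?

GGTACC occurs starting at positions 65, 103.
KpnI cuts at 2 sites.

2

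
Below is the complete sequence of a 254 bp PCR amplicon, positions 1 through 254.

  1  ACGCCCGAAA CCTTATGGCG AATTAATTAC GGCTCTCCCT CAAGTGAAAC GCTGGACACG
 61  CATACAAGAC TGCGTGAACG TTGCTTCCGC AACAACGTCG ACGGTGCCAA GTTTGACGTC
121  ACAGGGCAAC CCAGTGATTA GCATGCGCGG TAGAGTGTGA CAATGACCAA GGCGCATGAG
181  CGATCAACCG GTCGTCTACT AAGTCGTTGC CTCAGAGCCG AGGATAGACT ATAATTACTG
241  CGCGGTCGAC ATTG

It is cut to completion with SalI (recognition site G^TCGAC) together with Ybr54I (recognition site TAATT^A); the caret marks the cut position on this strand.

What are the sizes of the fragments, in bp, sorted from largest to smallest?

SalI sites (GTCGAC) start at positions 97, 245.
SalI cuts after the first base of each site, so after positions 97, 245.
Ybr54I sites (TAATTA) start at positions 24, 232.
Ybr54I cuts after base 5 of each site (before the last base), so after positions 28, 236.
Combined cut positions: 28, 97, 236, 245.
Linear molecule, 4 cuts → 5 fragments:
  1–28 → 28 bp
  29–97 → 69 bp
  98–236 → 139 bp
  237–245 → 9 bp
  246–254 → 9 bp
Sorted largest to smallest: 139, 69, 28, 9, 9 bp.

139, 69, 28, 9, 9 bp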